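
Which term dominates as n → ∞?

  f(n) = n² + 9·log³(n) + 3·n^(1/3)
n²

Looking at each term:
  - n² is O(n²)
  - 9·log³(n) is O(log³ n)
  - 3·n^(1/3) is O(n^(1/3))

The term n² (O(n²)) grows fastest and dominates all others.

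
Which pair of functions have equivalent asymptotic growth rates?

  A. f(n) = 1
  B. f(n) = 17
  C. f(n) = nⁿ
A and B

Examining each function:
  A. 1 is O(1)
  B. 17 is O(1)
  C. nⁿ is O(nⁿ)

Functions A and B both have the same complexity class.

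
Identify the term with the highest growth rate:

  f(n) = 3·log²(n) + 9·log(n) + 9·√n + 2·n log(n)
2·n log(n)

Looking at each term:
  - 3·log²(n) is O(log² n)
  - 9·log(n) is O(log n)
  - 9·√n is O(√n)
  - 2·n log(n) is O(n log n)

The term 2·n log(n) (O(n log n)) grows fastest and dominates all others.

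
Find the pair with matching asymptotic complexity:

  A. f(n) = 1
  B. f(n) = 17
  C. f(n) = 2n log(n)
A and B

Examining each function:
  A. 1 is O(1)
  B. 17 is O(1)
  C. 2n log(n) is O(n log n)

Functions A and B both have the same complexity class.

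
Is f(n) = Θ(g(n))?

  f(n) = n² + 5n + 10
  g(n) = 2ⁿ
False

f(n) = n² + 5n + 10 is O(n²), and g(n) = 2ⁿ is O(2ⁿ).
Since they have different growth rates, f(n) = Θ(g(n)) is false.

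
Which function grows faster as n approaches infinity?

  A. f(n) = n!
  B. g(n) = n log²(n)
A

f(n) = n! is O(n!), while g(n) = n log²(n) is O(n log² n).
Since O(n!) grows faster than O(n log² n), f(n) dominates.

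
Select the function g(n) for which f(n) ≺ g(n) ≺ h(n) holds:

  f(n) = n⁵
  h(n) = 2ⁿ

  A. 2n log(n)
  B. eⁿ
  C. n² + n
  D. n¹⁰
D

We need g(n) with n⁵ = o(g(n)) and g(n) = o(2ⁿ), i.e. O(n⁵) ≺ g ≺ O(2ⁿ).
Check each option:
  A. 2n log(n) — O(n log n) does not grow strictly faster than f(n)
  B. eⁿ — O(eⁿ) does not grow strictly slower than h(n)
  C. n² + n — O(n²) does not grow strictly faster than f(n)
  D. n¹⁰ — O(n¹⁰) is strictly between O(n⁵) and O(2ⁿ) ✓

Only option D (n¹⁰) lies strictly between.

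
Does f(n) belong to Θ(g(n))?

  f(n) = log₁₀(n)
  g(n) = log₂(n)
True

f(n) = log₁₀(n) and g(n) = log₂(n) are both O(log n).
Since they have the same asymptotic growth rate, f(n) = Θ(g(n)) is true.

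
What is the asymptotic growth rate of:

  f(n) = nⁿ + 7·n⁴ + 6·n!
Θ(nⁿ)

Order the terms by growth rate: 7·n⁴ ≺ 6·n! ≺ nⁿ.
The fastest-growing term nⁿ dominates as n → ∞; dropping its constant factor gives Θ(nⁿ).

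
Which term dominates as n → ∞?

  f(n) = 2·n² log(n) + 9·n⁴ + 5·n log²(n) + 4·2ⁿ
4·2ⁿ

Looking at each term:
  - 2·n² log(n) is O(n² log n)
  - 9·n⁴ is O(n⁴)
  - 5·n log²(n) is O(n log² n)
  - 4·2ⁿ is O(2ⁿ)

The term 4·2ⁿ (O(2ⁿ)) grows fastest and dominates all others.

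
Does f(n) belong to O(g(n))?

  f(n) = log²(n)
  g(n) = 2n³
True

f(n) = log²(n) is O(log² n), and g(n) = 2n³ is O(n³).
Since O(log² n) ⊆ O(n³) (f grows no faster than g), f(n) = O(g(n)) is true.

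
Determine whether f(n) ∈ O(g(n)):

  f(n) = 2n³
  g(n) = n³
True

f(n) = 2n³ and g(n) = n³ are both O(n³).
Big-O permits equal growth rates (f ≤ c·g for some c), so f(n) = O(g(n)) is true.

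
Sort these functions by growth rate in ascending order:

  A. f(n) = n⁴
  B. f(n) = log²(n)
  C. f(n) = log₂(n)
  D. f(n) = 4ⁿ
C < B < A < D

Comparing growth rates:
C = log₂(n) is O(log n)
B = log²(n) is O(log² n)
A = n⁴ is O(n⁴)
D = 4ⁿ is O(4ⁿ)

Therefore, the order from slowest to fastest is: C < B < A < D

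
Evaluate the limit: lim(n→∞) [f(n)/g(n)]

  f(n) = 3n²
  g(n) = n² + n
3

Since 3n² and n² + n have the same growth rate (O(n²)),
the ratio converges to a constant: 3.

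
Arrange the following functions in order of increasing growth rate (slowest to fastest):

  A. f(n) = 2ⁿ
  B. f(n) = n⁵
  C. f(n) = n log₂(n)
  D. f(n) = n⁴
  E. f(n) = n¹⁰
C < D < B < E < A

Comparing growth rates:
C = n log₂(n) is O(n log n)
D = n⁴ is O(n⁴)
B = n⁵ is O(n⁵)
E = n¹⁰ is O(n¹⁰)
A = 2ⁿ is O(2ⁿ)

Therefore, the order from slowest to fastest is: C < D < B < E < A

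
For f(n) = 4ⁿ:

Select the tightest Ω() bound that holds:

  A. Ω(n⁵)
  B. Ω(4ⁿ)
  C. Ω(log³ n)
B

f(n) = 4ⁿ is Ω(4ⁿ).
All listed options are valid Big-Ω bounds (lower bounds),
but Ω(4ⁿ) is the tightest (largest valid bound).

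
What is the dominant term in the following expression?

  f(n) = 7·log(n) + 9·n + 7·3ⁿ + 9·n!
9·n!

Looking at each term:
  - 7·log(n) is O(log n)
  - 9·n is O(n)
  - 7·3ⁿ is O(3ⁿ)
  - 9·n! is O(n!)

The term 9·n! (O(n!)) grows fastest and dominates all others.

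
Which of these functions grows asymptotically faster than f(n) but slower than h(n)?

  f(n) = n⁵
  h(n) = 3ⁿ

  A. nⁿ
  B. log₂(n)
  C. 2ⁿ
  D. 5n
C

We need g(n) with n⁵ = o(g(n)) and g(n) = o(3ⁿ), i.e. O(n⁵) ≺ g ≺ O(3ⁿ).
Check each option:
  A. nⁿ — O(nⁿ) does not grow strictly slower than h(n)
  B. log₂(n) — O(log n) does not grow strictly faster than f(n)
  C. 2ⁿ — O(2ⁿ) is strictly between O(n⁵) and O(3ⁿ) ✓
  D. 5n — O(n) does not grow strictly faster than f(n)

Only option C (2ⁿ) lies strictly between.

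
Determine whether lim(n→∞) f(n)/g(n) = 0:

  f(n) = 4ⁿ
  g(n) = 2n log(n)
False

f(n) = 4ⁿ is O(4ⁿ), and g(n) = 2n log(n) is O(n log n).
Since O(4ⁿ) grows faster than or equal to O(n log n), f(n) = o(g(n)) is false.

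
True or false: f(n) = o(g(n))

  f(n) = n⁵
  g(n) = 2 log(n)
False

f(n) = n⁵ is O(n⁵), and g(n) = 2 log(n) is O(log n).
Since O(n⁵) grows faster than or equal to O(log n), f(n) = o(g(n)) is false.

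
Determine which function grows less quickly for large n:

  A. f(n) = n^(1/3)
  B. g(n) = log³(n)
B

f(n) = n^(1/3) is O(n^(1/3)), while g(n) = log³(n) is O(log³ n).
Since O(log³ n) grows slower than O(n^(1/3)), g(n) is dominated.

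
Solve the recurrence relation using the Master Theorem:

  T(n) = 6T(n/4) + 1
Θ(n^log₄(6))

Master Theorem: a = 6, b = 4, f(n) = 1.
Compute the critical exponent d = log₄(6) = 1.292.
Compare f(n) = Θ(1) against n^d:
  k = 0 < d = 1.292, so f(n) = O(n^(d-ε)) — Case 1.
  The recursion cost dominates: T(n) = Θ(n^d) = Θ(n^log₄(6)).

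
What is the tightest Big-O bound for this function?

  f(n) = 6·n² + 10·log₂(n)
O(n²)

The dominant term in 6·n² + 10·log₂(n) is 6·n², which is Θ(n²).
Lower-order terms (10·log₂(n)) are asymptotically negligible.
Constants are absorbed, so the tightest bound is O(n²).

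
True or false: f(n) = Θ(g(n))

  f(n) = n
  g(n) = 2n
True

f(n) = n and g(n) = 2n are both O(n).
Since they have the same asymptotic growth rate, f(n) = Θ(g(n)) is true.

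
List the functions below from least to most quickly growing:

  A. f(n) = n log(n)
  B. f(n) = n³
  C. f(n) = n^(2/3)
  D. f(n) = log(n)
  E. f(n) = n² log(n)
D < C < A < E < B

Comparing growth rates:
D = log(n) is O(log n)
C = n^(2/3) is O(n^(2/3))
A = n log(n) is O(n log n)
E = n² log(n) is O(n² log n)
B = n³ is O(n³)

Therefore, the order from slowest to fastest is: D < C < A < E < B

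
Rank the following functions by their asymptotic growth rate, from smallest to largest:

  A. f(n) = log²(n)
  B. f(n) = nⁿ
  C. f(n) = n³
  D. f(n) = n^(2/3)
A < D < C < B

Comparing growth rates:
A = log²(n) is O(log² n)
D = n^(2/3) is O(n^(2/3))
C = n³ is O(n³)
B = nⁿ is O(nⁿ)

Therefore, the order from slowest to fastest is: A < D < C < B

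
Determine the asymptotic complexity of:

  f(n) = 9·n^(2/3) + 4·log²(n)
O(n^(2/3))

The dominant term in 9·n^(2/3) + 4·log²(n) is 9·n^(2/3), which is Θ(n^(2/3)).
Lower-order terms (4·log²(n)) are asymptotically negligible.
Constants are absorbed, so the tightest bound is O(n^(2/3)).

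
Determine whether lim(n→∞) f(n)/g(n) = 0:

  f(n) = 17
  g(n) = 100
False

f(n) = 17 is O(1), and g(n) = 100 is O(1).
Since they have the same growth rate, f(n) = o(g(n)) is false.
(f = o(g) requires f to grow strictly slower, not equal.)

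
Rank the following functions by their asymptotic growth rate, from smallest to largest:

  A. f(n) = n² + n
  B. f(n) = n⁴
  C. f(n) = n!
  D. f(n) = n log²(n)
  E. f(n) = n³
D < A < E < B < C

Comparing growth rates:
D = n log²(n) is O(n log² n)
A = n² + n is O(n²)
E = n³ is O(n³)
B = n⁴ is O(n⁴)
C = n! is O(n!)

Therefore, the order from slowest to fastest is: D < A < E < B < C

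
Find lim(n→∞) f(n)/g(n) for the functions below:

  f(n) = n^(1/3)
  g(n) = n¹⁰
0

Since n^(1/3) (O(n^(1/3))) grows slower than n¹⁰ (O(n¹⁰)),
the ratio f(n)/g(n) → 0 as n → ∞.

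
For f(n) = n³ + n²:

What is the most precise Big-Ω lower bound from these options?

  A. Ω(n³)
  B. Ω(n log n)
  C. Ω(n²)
A

f(n) = n³ + n² is Ω(n³).
All listed options are valid Big-Ω bounds (lower bounds),
but Ω(n³) is the tightest (largest valid bound).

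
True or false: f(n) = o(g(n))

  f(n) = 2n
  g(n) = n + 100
False

f(n) = 2n is O(n), and g(n) = n + 100 is O(n).
Since they have the same growth rate, f(n) = o(g(n)) is false.
(f = o(g) requires f to grow strictly slower, not equal.)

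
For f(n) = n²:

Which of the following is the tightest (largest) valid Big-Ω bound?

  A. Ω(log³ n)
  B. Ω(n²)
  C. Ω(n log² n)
B

f(n) = n² is Ω(n²).
All listed options are valid Big-Ω bounds (lower bounds),
but Ω(n²) is the tightest (largest valid bound).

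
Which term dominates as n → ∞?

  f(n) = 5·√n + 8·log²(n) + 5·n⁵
5·n⁵

Looking at each term:
  - 5·√n is O(√n)
  - 8·log²(n) is O(log² n)
  - 5·n⁵ is O(n⁵)

The term 5·n⁵ (O(n⁵)) grows fastest and dominates all others.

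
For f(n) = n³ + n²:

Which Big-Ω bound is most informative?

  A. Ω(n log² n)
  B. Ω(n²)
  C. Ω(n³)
C

f(n) = n³ + n² is Ω(n³).
All listed options are valid Big-Ω bounds (lower bounds),
but Ω(n³) is the tightest (largest valid bound).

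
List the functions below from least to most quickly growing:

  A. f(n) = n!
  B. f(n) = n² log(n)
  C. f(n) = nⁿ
B < A < C

Comparing growth rates:
B = n² log(n) is O(n² log n)
A = n! is O(n!)
C = nⁿ is O(nⁿ)

Therefore, the order from slowest to fastest is: B < A < C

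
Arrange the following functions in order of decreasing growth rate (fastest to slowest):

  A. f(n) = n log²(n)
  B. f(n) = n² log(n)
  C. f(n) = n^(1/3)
B > A > C

Comparing growth rates:
B = n² log(n) is O(n² log n)
A = n log²(n) is O(n log² n)
C = n^(1/3) is O(n^(1/3))

Therefore, the order from fastest to slowest is: B > A > C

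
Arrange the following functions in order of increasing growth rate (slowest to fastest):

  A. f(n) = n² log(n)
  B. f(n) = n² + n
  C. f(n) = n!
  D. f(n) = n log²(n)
D < B < A < C

Comparing growth rates:
D = n log²(n) is O(n log² n)
B = n² + n is O(n²)
A = n² log(n) is O(n² log n)
C = n! is O(n!)

Therefore, the order from slowest to fastest is: D < B < A < C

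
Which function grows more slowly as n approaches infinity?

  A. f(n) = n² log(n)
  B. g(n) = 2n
B

f(n) = n² log(n) is O(n² log n), while g(n) = 2n is O(n).
Since O(n) grows slower than O(n² log n), g(n) is dominated.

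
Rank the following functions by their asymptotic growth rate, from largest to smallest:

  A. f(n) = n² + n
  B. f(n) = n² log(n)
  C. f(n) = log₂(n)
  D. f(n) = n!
D > B > A > C

Comparing growth rates:
D = n! is O(n!)
B = n² log(n) is O(n² log n)
A = n² + n is O(n²)
C = log₂(n) is O(log n)

Therefore, the order from fastest to slowest is: D > B > A > C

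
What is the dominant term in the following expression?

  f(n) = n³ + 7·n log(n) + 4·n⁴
4·n⁴

Looking at each term:
  - n³ is O(n³)
  - 7·n log(n) is O(n log n)
  - 4·n⁴ is O(n⁴)

The term 4·n⁴ (O(n⁴)) grows fastest and dominates all others.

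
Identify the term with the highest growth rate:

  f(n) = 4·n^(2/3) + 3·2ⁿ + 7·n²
3·2ⁿ

Looking at each term:
  - 4·n^(2/3) is O(n^(2/3))
  - 3·2ⁿ is O(2ⁿ)
  - 7·n² is O(n²)

The term 3·2ⁿ (O(2ⁿ)) grows fastest and dominates all others.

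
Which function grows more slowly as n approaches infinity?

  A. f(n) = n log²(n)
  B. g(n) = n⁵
A

f(n) = n log²(n) is O(n log² n), while g(n) = n⁵ is O(n⁵).
Since O(n log² n) grows slower than O(n⁵), f(n) is dominated.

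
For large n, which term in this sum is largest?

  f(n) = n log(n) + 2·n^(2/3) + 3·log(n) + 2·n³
2·n³

Looking at each term:
  - n log(n) is O(n log n)
  - 2·n^(2/3) is O(n^(2/3))
  - 3·log(n) is O(log n)
  - 2·n³ is O(n³)

The term 2·n³ (O(n³)) grows fastest and dominates all others.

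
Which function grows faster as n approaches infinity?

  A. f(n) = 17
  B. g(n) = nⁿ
B

f(n) = 17 is O(1), while g(n) = nⁿ is O(nⁿ).
Since O(nⁿ) grows faster than O(1), g(n) dominates.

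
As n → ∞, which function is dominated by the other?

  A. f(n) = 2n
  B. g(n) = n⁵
A

f(n) = 2n is O(n), while g(n) = n⁵ is O(n⁵).
Since O(n) grows slower than O(n⁵), f(n) is dominated.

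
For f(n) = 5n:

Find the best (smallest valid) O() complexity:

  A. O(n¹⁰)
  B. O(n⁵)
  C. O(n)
C

f(n) = 5n is O(n).
All listed options are valid Big-O bounds (upper bounds),
but O(n) is the tightest (smallest valid bound).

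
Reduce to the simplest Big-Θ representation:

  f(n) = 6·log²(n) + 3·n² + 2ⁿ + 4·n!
Θ(n!)

Order the terms by growth rate: 6·log²(n) ≺ 3·n² ≺ 2ⁿ ≺ 4·n!.
The fastest-growing term 4·n! dominates as n → ∞; dropping its constant factor gives Θ(n!).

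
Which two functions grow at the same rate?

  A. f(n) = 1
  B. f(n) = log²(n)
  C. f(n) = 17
A and C

Examining each function:
  A. 1 is O(1)
  B. log²(n) is O(log² n)
  C. 17 is O(1)

Functions A and C both have the same complexity class.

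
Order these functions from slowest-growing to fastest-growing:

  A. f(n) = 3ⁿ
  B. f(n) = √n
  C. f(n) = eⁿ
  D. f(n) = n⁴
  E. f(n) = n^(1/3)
E < B < D < C < A

Comparing growth rates:
E = n^(1/3) is O(n^(1/3))
B = √n is O(√n)
D = n⁴ is O(n⁴)
C = eⁿ is O(eⁿ)
A = 3ⁿ is O(3ⁿ)

Therefore, the order from slowest to fastest is: E < B < D < C < A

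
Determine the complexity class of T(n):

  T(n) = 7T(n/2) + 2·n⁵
Θ(n⁵)

Master Theorem: a = 7, b = 2, f(n) = 2·n⁵.
Compute the critical exponent d = log₂(7) = 2.807.
Compare f(n) = Θ(n⁵) against n^d:
  k = 5 > d = 2.807, so f(n) = Ω(n^(d+ε)) — Case 3.
  Regularity: a·(n/b)^5/n^5 = a/b^5 = 7/32 < 1 ✓.
  The top-level work dominates: T(n) = Θ(f(n)) = Θ(n⁵).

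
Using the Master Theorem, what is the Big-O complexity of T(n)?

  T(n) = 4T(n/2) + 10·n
Θ(n²)

Master Theorem: a = 4, b = 2, f(n) = 10·n.
Compute the critical exponent d = log₂(4) = 2.
Compare f(n) = Θ(n) against n^d:
  k = 1 < d = 2, so f(n) = O(n^(d-ε)) — Case 1.
  The recursion cost dominates: T(n) = Θ(n^d) = Θ(n²).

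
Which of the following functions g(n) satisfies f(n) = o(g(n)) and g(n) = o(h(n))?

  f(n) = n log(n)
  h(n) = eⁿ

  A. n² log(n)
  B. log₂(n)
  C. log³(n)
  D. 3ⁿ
A

We need g(n) with n log(n) = o(g(n)) and g(n) = o(eⁿ), i.e. O(n log n) ≺ g ≺ O(eⁿ).
Check each option:
  A. n² log(n) — O(n² log n) is strictly between O(n log n) and O(eⁿ) ✓
  B. log₂(n) — O(log n) does not grow strictly faster than f(n)
  C. log³(n) — O(log³ n) does not grow strictly faster than f(n)
  D. 3ⁿ — O(3ⁿ) does not grow strictly slower than h(n)

Only option A (n² log(n)) lies strictly between.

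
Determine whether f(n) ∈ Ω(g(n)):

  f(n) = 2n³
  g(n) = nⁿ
False

f(n) = 2n³ is O(n³), and g(n) = nⁿ is O(nⁿ).
Since O(n³) grows slower than O(nⁿ), f(n) = Ω(g(n)) is false.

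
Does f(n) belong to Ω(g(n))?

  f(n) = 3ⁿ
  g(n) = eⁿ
True

f(n) = 3ⁿ is O(3ⁿ), and g(n) = eⁿ is O(eⁿ).
Since O(3ⁿ) grows at least as fast as O(eⁿ), f(n) = Ω(g(n)) is true.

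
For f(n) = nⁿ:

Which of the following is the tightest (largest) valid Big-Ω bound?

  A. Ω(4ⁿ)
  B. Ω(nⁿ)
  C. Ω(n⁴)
B

f(n) = nⁿ is Ω(nⁿ).
All listed options are valid Big-Ω bounds (lower bounds),
but Ω(nⁿ) is the tightest (largest valid bound).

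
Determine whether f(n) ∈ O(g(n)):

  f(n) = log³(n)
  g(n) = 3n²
True

f(n) = log³(n) is O(log³ n), and g(n) = 3n² is O(n²).
Since O(log³ n) ⊆ O(n²) (f grows no faster than g), f(n) = O(g(n)) is true.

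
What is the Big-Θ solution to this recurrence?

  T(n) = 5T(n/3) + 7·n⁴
Θ(n⁴)

Master Theorem: a = 5, b = 3, f(n) = 7·n⁴.
Compute the critical exponent d = log₃(5) = 1.465.
Compare f(n) = Θ(n⁴) against n^d:
  k = 4 > d = 1.465, so f(n) = Ω(n^(d+ε)) — Case 3.
  Regularity: a·(n/b)^4/n^4 = a/b^4 = 5/81 < 1 ✓.
  The top-level work dominates: T(n) = Θ(f(n)) = Θ(n⁴).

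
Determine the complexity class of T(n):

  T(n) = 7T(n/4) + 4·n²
Θ(n²)

Master Theorem: a = 7, b = 4, f(n) = 4·n².
Compute the critical exponent d = log₄(7) = 1.404.
Compare f(n) = Θ(n²) against n^d:
  k = 2 > d = 1.404, so f(n) = Ω(n^(d+ε)) — Case 3.
  Regularity: a·(n/b)^2/n^2 = a/b^2 = 7/16 < 1 ✓.
  The top-level work dominates: T(n) = Θ(f(n)) = Θ(n²).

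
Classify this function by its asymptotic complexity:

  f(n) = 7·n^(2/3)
O(n^(2/3))

The dominant term in 7·n^(2/3) is 7·n^(2/3), which is Θ(n^(2/3)).
Constants are absorbed, so the tightest bound is O(n^(2/3)).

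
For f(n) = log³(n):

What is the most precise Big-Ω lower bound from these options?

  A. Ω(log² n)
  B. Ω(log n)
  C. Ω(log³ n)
C

f(n) = log³(n) is Ω(log³ n).
All listed options are valid Big-Ω bounds (lower bounds),
but Ω(log³ n) is the tightest (largest valid bound).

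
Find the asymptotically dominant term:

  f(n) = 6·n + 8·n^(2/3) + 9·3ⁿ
9·3ⁿ

Looking at each term:
  - 6·n is O(n)
  - 8·n^(2/3) is O(n^(2/3))
  - 9·3ⁿ is O(3ⁿ)

The term 9·3ⁿ (O(3ⁿ)) grows fastest and dominates all others.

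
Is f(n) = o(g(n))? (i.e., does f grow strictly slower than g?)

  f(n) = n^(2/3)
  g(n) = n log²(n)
True

f(n) = n^(2/3) is O(n^(2/3)), and g(n) = n log²(n) is O(n log² n).
Since O(n^(2/3)) grows strictly slower than O(n log² n), f(n) = o(g(n)) is true.
This means lim(n→∞) f(n)/g(n) = 0.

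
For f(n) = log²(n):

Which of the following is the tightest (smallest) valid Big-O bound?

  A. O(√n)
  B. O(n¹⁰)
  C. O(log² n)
C

f(n) = log²(n) is O(log² n).
All listed options are valid Big-O bounds (upper bounds),
but O(log² n) is the tightest (smallest valid bound).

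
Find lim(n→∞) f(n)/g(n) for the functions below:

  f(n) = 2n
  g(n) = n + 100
2

Since 2n and n + 100 have the same growth rate (O(n)),
the ratio converges to a constant: 2.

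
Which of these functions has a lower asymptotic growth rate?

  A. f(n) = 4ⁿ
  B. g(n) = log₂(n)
B

f(n) = 4ⁿ is O(4ⁿ), while g(n) = log₂(n) is O(log n).
Since O(log n) grows slower than O(4ⁿ), g(n) is dominated.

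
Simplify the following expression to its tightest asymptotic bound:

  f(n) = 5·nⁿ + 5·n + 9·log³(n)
Θ(nⁿ)

Order the terms by growth rate: 9·log³(n) ≺ 5·n ≺ 5·nⁿ.
The fastest-growing term 5·nⁿ dominates as n → ∞; dropping its constant factor gives Θ(nⁿ).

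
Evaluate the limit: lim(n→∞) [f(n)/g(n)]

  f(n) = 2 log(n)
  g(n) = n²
0

Since 2 log(n) (O(log n)) grows slower than n² (O(n²)),
the ratio f(n)/g(n) → 0 as n → ∞.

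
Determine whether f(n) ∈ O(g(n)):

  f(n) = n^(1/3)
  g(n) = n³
True

f(n) = n^(1/3) is O(n^(1/3)), and g(n) = n³ is O(n³).
Since O(n^(1/3)) ⊆ O(n³) (f grows no faster than g), f(n) = O(g(n)) is true.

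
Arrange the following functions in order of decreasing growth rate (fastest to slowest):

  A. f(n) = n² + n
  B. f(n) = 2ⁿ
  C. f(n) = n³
B > C > A

Comparing growth rates:
B = 2ⁿ is O(2ⁿ)
C = n³ is O(n³)
A = n² + n is O(n²)

Therefore, the order from fastest to slowest is: B > C > A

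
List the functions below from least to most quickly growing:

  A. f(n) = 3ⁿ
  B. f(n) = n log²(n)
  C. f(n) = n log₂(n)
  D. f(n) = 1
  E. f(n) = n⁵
D < C < B < E < A

Comparing growth rates:
D = 1 is O(1)
C = n log₂(n) is O(n log n)
B = n log²(n) is O(n log² n)
E = n⁵ is O(n⁵)
A = 3ⁿ is O(3ⁿ)

Therefore, the order from slowest to fastest is: D < C < B < E < A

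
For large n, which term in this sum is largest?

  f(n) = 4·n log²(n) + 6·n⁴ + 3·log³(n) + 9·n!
9·n!

Looking at each term:
  - 4·n log²(n) is O(n log² n)
  - 6·n⁴ is O(n⁴)
  - 3·log³(n) is O(log³ n)
  - 9·n! is O(n!)

The term 9·n! (O(n!)) grows fastest and dominates all others.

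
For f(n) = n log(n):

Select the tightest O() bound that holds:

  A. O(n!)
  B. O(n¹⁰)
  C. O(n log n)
C

f(n) = n log(n) is O(n log n).
All listed options are valid Big-O bounds (upper bounds),
but O(n log n) is the tightest (smallest valid bound).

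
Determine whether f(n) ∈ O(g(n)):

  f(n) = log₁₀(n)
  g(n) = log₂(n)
True

f(n) = log₁₀(n) and g(n) = log₂(n) are both O(log n).
Big-O permits equal growth rates (f ≤ c·g for some c), so f(n) = O(g(n)) is true.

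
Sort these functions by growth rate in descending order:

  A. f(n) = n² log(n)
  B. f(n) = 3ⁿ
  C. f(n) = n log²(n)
B > A > C

Comparing growth rates:
B = 3ⁿ is O(3ⁿ)
A = n² log(n) is O(n² log n)
C = n log²(n) is O(n log² n)

Therefore, the order from fastest to slowest is: B > A > C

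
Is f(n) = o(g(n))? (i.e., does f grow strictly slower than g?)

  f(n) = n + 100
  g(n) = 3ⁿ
True

f(n) = n + 100 is O(n), and g(n) = 3ⁿ is O(3ⁿ).
Since O(n) grows strictly slower than O(3ⁿ), f(n) = o(g(n)) is true.
This means lim(n→∞) f(n)/g(n) = 0.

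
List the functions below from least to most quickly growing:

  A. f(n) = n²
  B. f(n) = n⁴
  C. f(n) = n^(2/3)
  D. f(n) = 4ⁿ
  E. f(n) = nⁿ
C < A < B < D < E

Comparing growth rates:
C = n^(2/3) is O(n^(2/3))
A = n² is O(n²)
B = n⁴ is O(n⁴)
D = 4ⁿ is O(4ⁿ)
E = nⁿ is O(nⁿ)

Therefore, the order from slowest to fastest is: C < A < B < D < E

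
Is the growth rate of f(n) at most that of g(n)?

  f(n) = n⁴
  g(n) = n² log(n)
False

f(n) = n⁴ is O(n⁴), and g(n) = n² log(n) is O(n² log n).
Since O(n⁴) grows faster than O(n² log n), f(n) = O(g(n)) is false.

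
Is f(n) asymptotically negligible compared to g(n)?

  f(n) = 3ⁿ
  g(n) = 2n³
False

f(n) = 3ⁿ is O(3ⁿ), and g(n) = 2n³ is O(n³).
Since O(3ⁿ) grows faster than or equal to O(n³), f(n) = o(g(n)) is false.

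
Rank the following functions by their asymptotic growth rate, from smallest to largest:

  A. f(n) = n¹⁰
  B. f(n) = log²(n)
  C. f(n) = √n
B < C < A

Comparing growth rates:
B = log²(n) is O(log² n)
C = √n is O(√n)
A = n¹⁰ is O(n¹⁰)

Therefore, the order from slowest to fastest is: B < C < A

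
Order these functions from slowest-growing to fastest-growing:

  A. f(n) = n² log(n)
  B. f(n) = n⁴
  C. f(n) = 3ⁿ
A < B < C

Comparing growth rates:
A = n² log(n) is O(n² log n)
B = n⁴ is O(n⁴)
C = 3ⁿ is O(3ⁿ)

Therefore, the order from slowest to fastest is: A < B < C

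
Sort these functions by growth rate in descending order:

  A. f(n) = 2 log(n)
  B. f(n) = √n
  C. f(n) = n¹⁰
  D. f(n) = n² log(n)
C > D > B > A

Comparing growth rates:
C = n¹⁰ is O(n¹⁰)
D = n² log(n) is O(n² log n)
B = √n is O(√n)
A = 2 log(n) is O(log n)

Therefore, the order from fastest to slowest is: C > D > B > A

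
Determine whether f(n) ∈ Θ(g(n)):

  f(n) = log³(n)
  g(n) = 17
False

f(n) = log³(n) is O(log³ n), and g(n) = 17 is O(1).
Since they have different growth rates, f(n) = Θ(g(n)) is false.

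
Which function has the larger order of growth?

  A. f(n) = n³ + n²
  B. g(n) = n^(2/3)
A

f(n) = n³ + n² is O(n³), while g(n) = n^(2/3) is O(n^(2/3)).
Since O(n³) grows faster than O(n^(2/3)), f(n) dominates.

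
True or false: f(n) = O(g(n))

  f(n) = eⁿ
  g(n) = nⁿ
True

f(n) = eⁿ is O(eⁿ), and g(n) = nⁿ is O(nⁿ).
Since O(eⁿ) ⊆ O(nⁿ) (f grows no faster than g), f(n) = O(g(n)) is true.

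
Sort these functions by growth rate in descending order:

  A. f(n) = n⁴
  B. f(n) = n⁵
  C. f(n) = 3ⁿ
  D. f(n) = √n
C > B > A > D

Comparing growth rates:
C = 3ⁿ is O(3ⁿ)
B = n⁵ is O(n⁵)
A = n⁴ is O(n⁴)
D = √n is O(√n)

Therefore, the order from fastest to slowest is: C > B > A > D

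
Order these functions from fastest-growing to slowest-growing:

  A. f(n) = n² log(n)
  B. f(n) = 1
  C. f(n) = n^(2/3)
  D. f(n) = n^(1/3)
A > C > D > B

Comparing growth rates:
A = n² log(n) is O(n² log n)
C = n^(2/3) is O(n^(2/3))
D = n^(1/3) is O(n^(1/3))
B = 1 is O(1)

Therefore, the order from fastest to slowest is: A > C > D > B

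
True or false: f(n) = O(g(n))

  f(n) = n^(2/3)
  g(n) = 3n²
True

f(n) = n^(2/3) is O(n^(2/3)), and g(n) = 3n² is O(n²).
Since O(n^(2/3)) ⊆ O(n²) (f grows no faster than g), f(n) = O(g(n)) is true.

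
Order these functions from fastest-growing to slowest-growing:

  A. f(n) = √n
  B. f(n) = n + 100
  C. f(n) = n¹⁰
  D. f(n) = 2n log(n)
C > D > B > A

Comparing growth rates:
C = n¹⁰ is O(n¹⁰)
D = 2n log(n) is O(n log n)
B = n + 100 is O(n)
A = √n is O(√n)

Therefore, the order from fastest to slowest is: C > D > B > A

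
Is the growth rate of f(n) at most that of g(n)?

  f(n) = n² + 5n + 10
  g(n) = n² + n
True

f(n) = n² + 5n + 10 and g(n) = n² + n are both O(n²).
Big-O permits equal growth rates (f ≤ c·g for some c), so f(n) = O(g(n)) is true.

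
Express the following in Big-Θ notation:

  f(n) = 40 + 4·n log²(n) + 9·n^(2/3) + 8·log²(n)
Θ(n log² n)

Order the terms by growth rate: 40 ≺ 8·log²(n) ≺ 9·n^(2/3) ≺ 4·n log²(n).
The fastest-growing term 4·n log²(n) dominates as n → ∞; dropping its constant factor gives Θ(n log² n).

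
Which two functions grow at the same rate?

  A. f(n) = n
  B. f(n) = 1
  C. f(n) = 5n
A and C

Examining each function:
  A. n is O(n)
  B. 1 is O(1)
  C. 5n is O(n)

Functions A and C both have the same complexity class.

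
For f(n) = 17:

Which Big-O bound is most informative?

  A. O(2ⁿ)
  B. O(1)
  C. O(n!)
B

f(n) = 17 is O(1).
All listed options are valid Big-O bounds (upper bounds),
but O(1) is the tightest (smallest valid bound).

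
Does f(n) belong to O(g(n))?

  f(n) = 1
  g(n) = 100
True

f(n) = 1 and g(n) = 100 are both O(1).
Big-O permits equal growth rates (f ≤ c·g for some c), so f(n) = O(g(n)) is true.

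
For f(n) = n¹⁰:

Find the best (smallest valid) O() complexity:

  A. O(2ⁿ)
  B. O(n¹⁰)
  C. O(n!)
B

f(n) = n¹⁰ is O(n¹⁰).
All listed options are valid Big-O bounds (upper bounds),
but O(n¹⁰) is the tightest (smallest valid bound).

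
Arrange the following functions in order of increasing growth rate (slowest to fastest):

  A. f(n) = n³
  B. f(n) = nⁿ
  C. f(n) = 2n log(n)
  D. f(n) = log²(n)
D < C < A < B

Comparing growth rates:
D = log²(n) is O(log² n)
C = 2n log(n) is O(n log n)
A = n³ is O(n³)
B = nⁿ is O(nⁿ)

Therefore, the order from slowest to fastest is: D < C < A < B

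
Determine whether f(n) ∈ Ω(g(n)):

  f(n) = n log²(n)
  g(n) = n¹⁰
False

f(n) = n log²(n) is O(n log² n), and g(n) = n¹⁰ is O(n¹⁰).
Since O(n log² n) grows slower than O(n¹⁰), f(n) = Ω(g(n)) is false.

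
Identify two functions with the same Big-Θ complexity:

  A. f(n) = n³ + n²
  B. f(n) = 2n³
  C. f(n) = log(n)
A and B

Examining each function:
  A. n³ + n² is O(n³)
  B. 2n³ is O(n³)
  C. log(n) is O(log n)

Functions A and B both have the same complexity class.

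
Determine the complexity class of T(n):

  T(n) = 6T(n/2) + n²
Θ(n^log₂(6))

Master Theorem: a = 6, b = 2, f(n) = n².
Compute the critical exponent d = log₂(6) = 2.585.
Compare f(n) = Θ(n²) against n^d:
  k = 2 < d = 2.585, so f(n) = O(n^(d-ε)) — Case 1.
  The recursion cost dominates: T(n) = Θ(n^d) = Θ(n^log₂(6)).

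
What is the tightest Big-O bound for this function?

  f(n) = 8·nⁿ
O(nⁿ)

The dominant term in 8·nⁿ is 8·nⁿ, which is Θ(nⁿ).
Constants are absorbed, so the tightest bound is O(nⁿ).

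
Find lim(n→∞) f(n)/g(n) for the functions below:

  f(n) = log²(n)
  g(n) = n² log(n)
0

Since log²(n) (O(log² n)) grows slower than n² log(n) (O(n² log n)),
the ratio f(n)/g(n) → 0 as n → ∞.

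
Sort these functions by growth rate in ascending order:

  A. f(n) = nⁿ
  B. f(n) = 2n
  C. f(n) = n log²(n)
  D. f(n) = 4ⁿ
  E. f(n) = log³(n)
E < B < C < D < A

Comparing growth rates:
E = log³(n) is O(log³ n)
B = 2n is O(n)
C = n log²(n) is O(n log² n)
D = 4ⁿ is O(4ⁿ)
A = nⁿ is O(nⁿ)

Therefore, the order from slowest to fastest is: E < B < C < D < A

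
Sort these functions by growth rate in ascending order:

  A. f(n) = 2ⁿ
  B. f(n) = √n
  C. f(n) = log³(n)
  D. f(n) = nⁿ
C < B < A < D

Comparing growth rates:
C = log³(n) is O(log³ n)
B = √n is O(√n)
A = 2ⁿ is O(2ⁿ)
D = nⁿ is O(nⁿ)

Therefore, the order from slowest to fastest is: C < B < A < D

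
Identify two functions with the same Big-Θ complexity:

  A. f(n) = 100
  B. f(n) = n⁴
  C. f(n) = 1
A and C

Examining each function:
  A. 100 is O(1)
  B. n⁴ is O(n⁴)
  C. 1 is O(1)

Functions A and C both have the same complexity class.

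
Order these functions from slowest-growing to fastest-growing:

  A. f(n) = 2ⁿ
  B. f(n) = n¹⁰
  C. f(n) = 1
C < B < A

Comparing growth rates:
C = 1 is O(1)
B = n¹⁰ is O(n¹⁰)
A = 2ⁿ is O(2ⁿ)

Therefore, the order from slowest to fastest is: C < B < A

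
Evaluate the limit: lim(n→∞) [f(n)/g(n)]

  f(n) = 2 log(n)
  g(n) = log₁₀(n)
log(100)

Since 2 log(n) and log₁₀(n) have the same growth rate (O(log n)),
the ratio converges to a constant: log(100).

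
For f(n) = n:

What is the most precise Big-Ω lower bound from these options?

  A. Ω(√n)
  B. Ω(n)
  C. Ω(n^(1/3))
B

f(n) = n is Ω(n).
All listed options are valid Big-Ω bounds (lower bounds),
but Ω(n) is the tightest (largest valid bound).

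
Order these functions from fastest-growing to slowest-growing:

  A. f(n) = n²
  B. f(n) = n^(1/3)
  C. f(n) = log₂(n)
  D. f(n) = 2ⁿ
D > A > B > C

Comparing growth rates:
D = 2ⁿ is O(2ⁿ)
A = n² is O(n²)
B = n^(1/3) is O(n^(1/3))
C = log₂(n) is O(log n)

Therefore, the order from fastest to slowest is: D > A > B > C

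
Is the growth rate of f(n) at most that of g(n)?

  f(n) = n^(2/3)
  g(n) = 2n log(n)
True

f(n) = n^(2/3) is O(n^(2/3)), and g(n) = 2n log(n) is O(n log n).
Since O(n^(2/3)) ⊆ O(n log n) (f grows no faster than g), f(n) = O(g(n)) is true.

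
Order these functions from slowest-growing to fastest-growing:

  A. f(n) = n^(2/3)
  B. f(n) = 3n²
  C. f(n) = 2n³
A < B < C

Comparing growth rates:
A = n^(2/3) is O(n^(2/3))
B = 3n² is O(n²)
C = 2n³ is O(n³)

Therefore, the order from slowest to fastest is: A < B < C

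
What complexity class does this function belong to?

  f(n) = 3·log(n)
O(log n)

The dominant term in 3·log(n) is 3·log(n), which is Θ(log n).
Constants are absorbed, so the tightest bound is O(log n).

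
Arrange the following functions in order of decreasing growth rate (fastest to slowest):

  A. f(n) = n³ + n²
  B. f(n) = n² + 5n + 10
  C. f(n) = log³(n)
A > B > C

Comparing growth rates:
A = n³ + n² is O(n³)
B = n² + 5n + 10 is O(n²)
C = log³(n) is O(log³ n)

Therefore, the order from fastest to slowest is: A > B > C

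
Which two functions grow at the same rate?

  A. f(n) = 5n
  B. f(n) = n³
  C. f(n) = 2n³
B and C

Examining each function:
  A. 5n is O(n)
  B. n³ is O(n³)
  C. 2n³ is O(n³)

Functions B and C both have the same complexity class.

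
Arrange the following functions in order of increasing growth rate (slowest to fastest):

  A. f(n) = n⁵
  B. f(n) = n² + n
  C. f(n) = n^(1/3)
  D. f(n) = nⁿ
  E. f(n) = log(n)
E < C < B < A < D

Comparing growth rates:
E = log(n) is O(log n)
C = n^(1/3) is O(n^(1/3))
B = n² + n is O(n²)
A = n⁵ is O(n⁵)
D = nⁿ is O(nⁿ)

Therefore, the order from slowest to fastest is: E < C < B < A < D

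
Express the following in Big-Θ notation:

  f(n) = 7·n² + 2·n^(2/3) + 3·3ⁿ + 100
Θ(3ⁿ)

Order the terms by growth rate: 100 ≺ 2·n^(2/3) ≺ 7·n² ≺ 3·3ⁿ.
The fastest-growing term 3·3ⁿ dominates as n → ∞; dropping its constant factor gives Θ(3ⁿ).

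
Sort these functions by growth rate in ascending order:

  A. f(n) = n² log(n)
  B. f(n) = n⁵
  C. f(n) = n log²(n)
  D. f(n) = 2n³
C < A < D < B

Comparing growth rates:
C = n log²(n) is O(n log² n)
A = n² log(n) is O(n² log n)
D = 2n³ is O(n³)
B = n⁵ is O(n⁵)

Therefore, the order from slowest to fastest is: C < A < D < B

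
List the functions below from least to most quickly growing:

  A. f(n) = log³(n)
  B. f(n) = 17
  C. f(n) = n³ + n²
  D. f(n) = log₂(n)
B < D < A < C

Comparing growth rates:
B = 17 is O(1)
D = log₂(n) is O(log n)
A = log³(n) is O(log³ n)
C = n³ + n² is O(n³)

Therefore, the order from slowest to fastest is: B < D < A < C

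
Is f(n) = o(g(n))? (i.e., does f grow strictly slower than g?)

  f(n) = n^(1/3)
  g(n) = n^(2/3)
True

f(n) = n^(1/3) is O(n^(1/3)), and g(n) = n^(2/3) is O(n^(2/3)).
Since O(n^(1/3)) grows strictly slower than O(n^(2/3)), f(n) = o(g(n)) is true.
This means lim(n→∞) f(n)/g(n) = 0.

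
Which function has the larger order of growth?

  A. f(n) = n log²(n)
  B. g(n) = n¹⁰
B

f(n) = n log²(n) is O(n log² n), while g(n) = n¹⁰ is O(n¹⁰).
Since O(n¹⁰) grows faster than O(n log² n), g(n) dominates.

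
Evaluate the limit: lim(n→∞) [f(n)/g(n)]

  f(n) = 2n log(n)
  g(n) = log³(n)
∞

Since 2n log(n) (O(n log n)) grows faster than log³(n) (O(log³ n)),
the ratio f(n)/g(n) → ∞ as n → ∞.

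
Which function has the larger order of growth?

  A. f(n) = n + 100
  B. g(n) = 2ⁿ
B

f(n) = n + 100 is O(n), while g(n) = 2ⁿ is O(2ⁿ).
Since O(2ⁿ) grows faster than O(n), g(n) dominates.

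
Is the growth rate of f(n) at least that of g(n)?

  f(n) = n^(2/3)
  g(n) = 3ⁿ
False

f(n) = n^(2/3) is O(n^(2/3)), and g(n) = 3ⁿ is O(3ⁿ).
Since O(n^(2/3)) grows slower than O(3ⁿ), f(n) = Ω(g(n)) is false.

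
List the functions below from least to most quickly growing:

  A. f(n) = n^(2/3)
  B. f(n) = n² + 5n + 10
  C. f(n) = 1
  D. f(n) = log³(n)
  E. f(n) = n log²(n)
C < D < A < E < B

Comparing growth rates:
C = 1 is O(1)
D = log³(n) is O(log³ n)
A = n^(2/3) is O(n^(2/3))
E = n log²(n) is O(n log² n)
B = n² + 5n + 10 is O(n²)

Therefore, the order from slowest to fastest is: C < D < A < E < B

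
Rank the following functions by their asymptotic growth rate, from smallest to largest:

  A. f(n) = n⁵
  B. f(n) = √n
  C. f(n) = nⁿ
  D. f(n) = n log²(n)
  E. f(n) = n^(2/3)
B < E < D < A < C

Comparing growth rates:
B = √n is O(√n)
E = n^(2/3) is O(n^(2/3))
D = n log²(n) is O(n log² n)
A = n⁵ is O(n⁵)
C = nⁿ is O(nⁿ)

Therefore, the order from slowest to fastest is: B < E < D < A < C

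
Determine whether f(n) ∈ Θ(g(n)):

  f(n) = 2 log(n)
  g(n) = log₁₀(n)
True

f(n) = 2 log(n) and g(n) = log₁₀(n) are both O(log n).
Since they have the same asymptotic growth rate, f(n) = Θ(g(n)) is true.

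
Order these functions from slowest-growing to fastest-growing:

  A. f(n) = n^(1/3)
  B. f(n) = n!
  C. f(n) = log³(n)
C < A < B

Comparing growth rates:
C = log³(n) is O(log³ n)
A = n^(1/3) is O(n^(1/3))
B = n! is O(n!)

Therefore, the order from slowest to fastest is: C < A < B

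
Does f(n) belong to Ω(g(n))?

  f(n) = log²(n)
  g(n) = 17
True

f(n) = log²(n) is O(log² n), and g(n) = 17 is O(1).
Since O(log² n) grows at least as fast as O(1), f(n) = Ω(g(n)) is true.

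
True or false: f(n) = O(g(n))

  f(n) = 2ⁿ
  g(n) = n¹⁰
False

f(n) = 2ⁿ is O(2ⁿ), and g(n) = n¹⁰ is O(n¹⁰).
Since O(2ⁿ) grows faster than O(n¹⁰), f(n) = O(g(n)) is false.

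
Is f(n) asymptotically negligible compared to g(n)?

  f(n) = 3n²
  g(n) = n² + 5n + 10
False

f(n) = 3n² is O(n²), and g(n) = n² + 5n + 10 is O(n²).
Since they have the same growth rate, f(n) = o(g(n)) is false.
(f = o(g) requires f to grow strictly slower, not equal.)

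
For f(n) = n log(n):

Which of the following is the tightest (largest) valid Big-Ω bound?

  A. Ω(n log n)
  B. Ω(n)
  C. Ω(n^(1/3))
A

f(n) = n log(n) is Ω(n log n).
All listed options are valid Big-Ω bounds (lower bounds),
but Ω(n log n) is the tightest (largest valid bound).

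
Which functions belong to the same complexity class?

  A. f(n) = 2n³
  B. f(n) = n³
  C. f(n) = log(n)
A and B

Examining each function:
  A. 2n³ is O(n³)
  B. n³ is O(n³)
  C. log(n) is O(log n)

Functions A and B both have the same complexity class.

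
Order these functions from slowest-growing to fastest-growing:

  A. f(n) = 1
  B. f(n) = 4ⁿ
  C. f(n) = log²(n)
A < C < B

Comparing growth rates:
A = 1 is O(1)
C = log²(n) is O(log² n)
B = 4ⁿ is O(4ⁿ)

Therefore, the order from slowest to fastest is: A < C < B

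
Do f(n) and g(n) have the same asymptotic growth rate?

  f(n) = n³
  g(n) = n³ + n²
True

f(n) = n³ and g(n) = n³ + n² are both O(n³).
Since they have the same asymptotic growth rate, f(n) = Θ(g(n)) is true.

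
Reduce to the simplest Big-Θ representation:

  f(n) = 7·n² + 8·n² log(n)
Θ(n² log n)

Order the terms by growth rate: 7·n² ≺ 8·n² log(n).
The fastest-growing term 8·n² log(n) dominates as n → ∞; dropping its constant factor gives Θ(n² log n).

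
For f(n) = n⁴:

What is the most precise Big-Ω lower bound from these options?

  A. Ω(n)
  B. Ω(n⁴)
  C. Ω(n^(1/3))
B

f(n) = n⁴ is Ω(n⁴).
All listed options are valid Big-Ω bounds (lower bounds),
but Ω(n⁴) is the tightest (largest valid bound).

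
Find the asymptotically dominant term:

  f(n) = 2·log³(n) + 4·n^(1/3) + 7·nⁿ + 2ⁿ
7·nⁿ

Looking at each term:
  - 2·log³(n) is O(log³ n)
  - 4·n^(1/3) is O(n^(1/3))
  - 7·nⁿ is O(nⁿ)
  - 2ⁿ is O(2ⁿ)

The term 7·nⁿ (O(nⁿ)) grows fastest and dominates all others.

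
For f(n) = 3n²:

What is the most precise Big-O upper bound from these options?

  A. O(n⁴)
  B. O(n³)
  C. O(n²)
C

f(n) = 3n² is O(n²).
All listed options are valid Big-O bounds (upper bounds),
but O(n²) is the tightest (smallest valid bound).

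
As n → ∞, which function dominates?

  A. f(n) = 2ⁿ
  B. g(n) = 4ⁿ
B

f(n) = 2ⁿ is O(2ⁿ), while g(n) = 4ⁿ is O(4ⁿ).
Since O(4ⁿ) grows faster than O(2ⁿ), g(n) dominates.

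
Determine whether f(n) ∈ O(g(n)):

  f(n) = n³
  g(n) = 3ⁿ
True

f(n) = n³ is O(n³), and g(n) = 3ⁿ is O(3ⁿ).
Since O(n³) ⊆ O(3ⁿ) (f grows no faster than g), f(n) = O(g(n)) is true.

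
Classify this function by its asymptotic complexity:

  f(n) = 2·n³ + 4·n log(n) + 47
O(n³)

The dominant term in 2·n³ + 4·n log(n) + 47 is 2·n³, which is Θ(n³).
Lower-order terms (4·n log(n), 47) are asymptotically negligible.
Constants are absorbed, so the tightest bound is O(n³).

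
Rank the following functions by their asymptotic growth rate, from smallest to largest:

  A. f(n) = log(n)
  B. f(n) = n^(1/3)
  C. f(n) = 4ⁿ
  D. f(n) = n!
A < B < C < D

Comparing growth rates:
A = log(n) is O(log n)
B = n^(1/3) is O(n^(1/3))
C = 4ⁿ is O(4ⁿ)
D = n! is O(n!)

Therefore, the order from slowest to fastest is: A < B < C < D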